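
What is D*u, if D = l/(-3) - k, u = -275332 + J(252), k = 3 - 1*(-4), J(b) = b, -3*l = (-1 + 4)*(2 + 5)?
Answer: 3851120/3 ≈ 1.2837e+6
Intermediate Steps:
l = -7 (l = -(-1 + 4)*(2 + 5)/3 = -7 ≈ -7.0000)
k = 7 (k = 3 + 4 = 7)
u = -275080 (u = -275332 + 252 = -275080)
D = -14/3 (D = -7/(-3) - 1*7 = -7*(-⅓) - 7 = 7/3 - 7 = -14/3 ≈ -4.6667)
D*u = -14/3*(-275080) = 3851120/3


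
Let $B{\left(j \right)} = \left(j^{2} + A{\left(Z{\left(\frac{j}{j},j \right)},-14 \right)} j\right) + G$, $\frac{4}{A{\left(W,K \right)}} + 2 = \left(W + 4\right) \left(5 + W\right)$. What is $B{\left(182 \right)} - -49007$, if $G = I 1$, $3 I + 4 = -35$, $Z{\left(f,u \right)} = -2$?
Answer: $82300$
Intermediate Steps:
$I = -13$ ($I = - \frac{4}{3} + \frac{1}{3} \left(-35\right) = - \frac{4}{3} - \frac{35}{3} = -13$)
$A{\left(W,K \right)} = \frac{4}{-2 + \left(4 + W\right) \left(5 + W\right)}$ ($A{\left(W,K \right)} = \frac{4}{-2 + \left(W + 4\right) \left(5 + W\right)} = \frac{4}{-2 + \left(4 + W\right) \left(5 + W\right)}$)
$G = -13$ ($G = \left(-13\right) 1 = -13$)
$B{\left(j \right)} = -13 + j + j^{2}$ ($B{\left(j \right)} = \left(j^{2} + \frac{4}{18 + \left(-2\right)^{2} + 9 \left(-2\right)} j\right) - 13 = \left(j^{2} + \frac{4}{18 + 4 - 18} j\right) - 13 = \left(j^{2} + \frac{4}{4} j\right) - 13 = \left(j^{2} + 4 \cdot \frac{1}{4} j\right) - 13 = \left(j^{2} + 1 j\right) - 13 = \left(j^{2} + j\right) - 13 = \left(j + j^{2}\right) - 13 = -13 + j + j^{2}$)
$B{\left(182 \right)} - -49007 = \left(-13 + 182 + 182^{2}\right) - -49007 = \left(-13 + 182 + 33124\right) + 49007 = 33293 + 49007 = 82300$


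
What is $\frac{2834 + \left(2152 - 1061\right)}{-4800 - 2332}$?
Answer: $- \frac{3925}{7132} \approx -0.55034$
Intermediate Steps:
$\frac{2834 + \left(2152 - 1061\right)}{-4800 - 2332} = \frac{2834 + 1091}{-7132} = 3925 \left(- \frac{1}{7132}\right) = - \frac{3925}{7132}$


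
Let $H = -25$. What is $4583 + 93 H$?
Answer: $2258$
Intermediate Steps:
$4583 + 93 H = 4583 + 93 \left(-25\right) = 4583 - 2325 = 2258$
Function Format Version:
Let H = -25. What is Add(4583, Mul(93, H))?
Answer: 2258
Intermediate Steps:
Add(4583, Mul(93, H)) = Add(4583, Mul(93, -25)) = Add(4583, -2325) = 2258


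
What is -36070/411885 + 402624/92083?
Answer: 32502670486/7585521291 ≈ 4.2848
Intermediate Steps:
-36070/411885 + 402624/92083 = -36070*1/411885 + 402624*(1/92083) = -7214/82377 + 402624/92083 = 32502670486/7585521291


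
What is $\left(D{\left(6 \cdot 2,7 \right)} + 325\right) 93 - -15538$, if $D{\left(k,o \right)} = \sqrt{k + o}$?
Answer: $45763 + 93 \sqrt{19} \approx 46168.0$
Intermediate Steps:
$\left(D{\left(6 \cdot 2,7 \right)} + 325\right) 93 - -15538 = \left(\sqrt{6 \cdot 2 + 7} + 325\right) 93 - -15538 = \left(\sqrt{12 + 7} + 325\right) 93 + 15538 = \left(\sqrt{19} + 325\right) 93 + 15538 = \left(325 + \sqrt{19}\right) 93 + 15538 = \left(30225 + 93 \sqrt{19}\right) + 15538 = 45763 + 93 \sqrt{19}$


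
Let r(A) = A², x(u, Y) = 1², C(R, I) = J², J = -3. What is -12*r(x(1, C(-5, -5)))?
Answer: -12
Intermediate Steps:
C(R, I) = 9 (C(R, I) = (-3)² = 9)
x(u, Y) = 1
-12*r(x(1, C(-5, -5))) = -12*1² = -12*1 = -12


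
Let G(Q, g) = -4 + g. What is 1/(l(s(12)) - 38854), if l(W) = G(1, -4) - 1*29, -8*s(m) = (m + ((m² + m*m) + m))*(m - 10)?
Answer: -1/38891 ≈ -2.5713e-5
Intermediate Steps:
s(m) = -(-10 + m)*(2*m + 2*m²)/8 (s(m) = -(m + ((m² + m*m) + m))*(m - 10)/8 = -(m + ((m² + m²) + m))*(-10 + m)/8 = -(m + (2*m² + m))*(-10 + m)/8 = -(m + (m + 2*m²))*(-10 + m)/8 = -(2*m + 2*m²)*(-10 + m)/8 = -(-10 + m)*(2*m + 2*m²)/8)
l(W) = -37 (l(W) = (-4 - 4) - 1*29 = -8 - 29 = -37)
1/(l(s(12)) - 38854) = 1/(-37 - 38854) = 1/(-38891) = -1/38891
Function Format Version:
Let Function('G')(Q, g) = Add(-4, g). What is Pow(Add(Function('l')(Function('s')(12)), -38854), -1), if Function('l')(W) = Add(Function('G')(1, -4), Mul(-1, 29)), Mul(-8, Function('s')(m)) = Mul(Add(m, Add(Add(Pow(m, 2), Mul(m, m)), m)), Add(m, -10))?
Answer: Rational(-1, 38891) ≈ -2.5713e-5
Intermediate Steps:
Function('s')(m) = Mul(Rational(-1, 8), Add(-10, m), Add(Mul(2, m), Mul(2, Pow(m, 2)))) (Function('s')(m) = Mul(Rational(-1, 8), Mul(Add(m, Add(Add(Pow(m, 2), Mul(m, m)), m)), Add(m, -10))) = Mul(Rational(-1, 8), Mul(Add(m, Add(Add(Pow(m, 2), Pow(m, 2)), m)), Add(-10, m))) = Mul(Rational(-1, 8), Mul(Add(m, Add(Mul(2, Pow(m, 2)), m)), Add(-10, m))) = Mul(Rational(-1, 8), Mul(Add(m, Add(m, Mul(2, Pow(m, 2)))), Add(-10, m))) = Mul(Rational(-1, 8), Mul(Add(Mul(2, m), Mul(2, Pow(m, 2))), Add(-10, m))) = Mul(Rational(-1, 8), Mul(Add(-10, m), Add(Mul(2, m), Mul(2, Pow(m, 2))))) = Mul(Rational(-1, 8), Add(-10, m), Add(Mul(2, m), Mul(2, Pow(m, 2)))))
Function('l')(W) = -37 (Function('l')(W) = Add(Add(-4, -4), Mul(-1, 29)) = Add(-8, -29) = -37)
Pow(Add(Function('l')(Function('s')(12)), -38854), -1) = Pow(Add(-37, -38854), -1) = Pow(-38891, -1) = Rational(-1, 38891)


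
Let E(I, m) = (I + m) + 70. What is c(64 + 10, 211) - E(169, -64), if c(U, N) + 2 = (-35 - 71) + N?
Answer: -72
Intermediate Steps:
E(I, m) = 70 + I + m
c(U, N) = -108 + N (c(U, N) = -2 + ((-35 - 71) + N) = -2 + (-106 + N) = -108 + N)
c(64 + 10, 211) - E(169, -64) = (-108 + 211) - (70 + 169 - 64) = 103 - 1*175 = 103 - 175 = -72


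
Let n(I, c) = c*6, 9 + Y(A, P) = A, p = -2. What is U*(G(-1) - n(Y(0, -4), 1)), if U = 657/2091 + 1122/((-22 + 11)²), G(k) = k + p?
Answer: -661527/7667 ≈ -86.282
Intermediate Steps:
Y(A, P) = -9 + A
G(k) = -2 + k (G(k) = k - 2 = -2 + k)
n(I, c) = 6*c
U = 73503/7667 (U = 657*(1/2091) + 1122/((-11)²) = 219/697 + 1122/121 = 219/697 + 1122*(1/121) = 219/697 + 102/11 = 73503/7667 ≈ 9.5869)
U*(G(-1) - n(Y(0, -4), 1)) = 73503*((-2 - 1) - 6)/7667 = 73503*(-3 - 1*6)/7667 = 73503*(-3 - 6)/7667 = (73503/7667)*(-9) = -661527/7667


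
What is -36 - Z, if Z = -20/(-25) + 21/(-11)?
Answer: -1919/55 ≈ -34.891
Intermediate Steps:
Z = -61/55 (Z = -20*(-1/25) + 21*(-1/11) = ⅘ - 21/11 = -61/55 ≈ -1.1091)
-36 - Z = -36 - 1*(-61/55) = -36 + 61/55 = -1919/55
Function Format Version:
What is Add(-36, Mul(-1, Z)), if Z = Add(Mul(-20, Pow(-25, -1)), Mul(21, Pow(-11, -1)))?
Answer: Rational(-1919, 55) ≈ -34.891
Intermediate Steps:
Z = Rational(-61, 55) (Z = Add(Mul(-20, Rational(-1, 25)), Mul(21, Rational(-1, 11))) = Add(Rational(4, 5), Rational(-21, 11)) = Rational(-61, 55) ≈ -1.1091)
Add(-36, Mul(-1, Z)) = Add(-36, Mul(-1, Rational(-61, 55))) = Add(-36, Rational(61, 55)) = Rational(-1919, 55)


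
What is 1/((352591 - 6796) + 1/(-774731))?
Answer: 774731/267898106144 ≈ 2.8919e-6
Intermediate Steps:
1/((352591 - 6796) + 1/(-774731)) = 1/(345795 - 1/774731) = 1/(267898106144/774731) = 774731/267898106144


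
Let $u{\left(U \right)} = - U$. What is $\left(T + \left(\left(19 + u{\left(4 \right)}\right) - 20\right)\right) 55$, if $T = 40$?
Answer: $1925$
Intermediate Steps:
$\left(T + \left(\left(19 + u{\left(4 \right)}\right) - 20\right)\right) 55 = \left(40 + \left(\left(19 - 4\right) - 20\right)\right) 55 = \left(40 + \left(15 - 20\right)\right) 55 = \left(40 - 5\right) 55 = 35 \cdot 55 = 1925$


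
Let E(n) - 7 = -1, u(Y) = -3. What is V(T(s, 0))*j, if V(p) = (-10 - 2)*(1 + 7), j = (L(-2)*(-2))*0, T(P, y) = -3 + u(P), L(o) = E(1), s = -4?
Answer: 0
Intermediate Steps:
E(n) = 6 (E(n) = 7 - 1 = 6)
L(o) = 6
T(P, y) = -6 (T(P, y) = -3 - 3 = -6)
j = 0 (j = (6*(-2))*0 = -12*0 = 0)
V(p) = -96 (V(p) = -12*8 = -96)
V(T(s, 0))*j = -96*0 = 0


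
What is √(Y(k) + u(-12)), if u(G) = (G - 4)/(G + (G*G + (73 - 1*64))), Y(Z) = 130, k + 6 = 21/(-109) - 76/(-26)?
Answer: √2582274/141 ≈ 11.397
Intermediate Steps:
k = -4633/1417 (k = -6 + (21/(-109) - 76/(-26)) = -6 + (21*(-1/109) - 76*(-1/26)) = -6 + (-21/109 + 38/13) = -6 + 3869/1417 = -4633/1417 ≈ -3.2696)
u(G) = (-4 + G)/(9 + G + G²) (u(G) = (-4 + G)/(G + (G² + (73 - 64))) = (-4 + G)/(G + (G² + 9)) = (-4 + G)/(G + (9 + G²)) = (-4 + G)/(9 + G + G²))
√(Y(k) + u(-12)) = √(130 + (-4 - 12)/(9 - 12 + (-12)²)) = √(130 - 16/(9 - 12 + 144)) = √(130 - 16/141) = √(18314/141) = √2582274/141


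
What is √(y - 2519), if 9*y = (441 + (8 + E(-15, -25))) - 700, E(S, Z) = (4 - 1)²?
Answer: I*√22913/3 ≈ 50.457*I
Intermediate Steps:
E(S, Z) = 9 (E(S, Z) = 3² = 9)
y = -242/9 (y = ((441 + (8 + 9)) - 700)/9 = ((441 + 17) - 700)/9 = (458 - 700)/9 = (⅑)*(-242) = -242/9 ≈ -26.889)
√(y - 2519) = √(-242/9 - 2519) = √(-22913/9) = I*√22913/3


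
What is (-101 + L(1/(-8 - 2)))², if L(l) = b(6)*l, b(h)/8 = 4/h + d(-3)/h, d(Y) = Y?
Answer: 2301289/225 ≈ 10228.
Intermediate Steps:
b(h) = 8/h (b(h) = 8*(4/h - 3/h) = 8/h)
L(l) = 4*l/3 (L(l) = (8/6)*l = (8*(⅙))*l = 4*l/3)
(-101 + L(1/(-8 - 2)))² = (-101 + 4/(3*(-8 - 2)))² = (-101 + (4/3)/(-10))² = (-101 + (4/3)*(-⅒))² = (-101 - 2/15)² = (-1517/15)² = 2301289/225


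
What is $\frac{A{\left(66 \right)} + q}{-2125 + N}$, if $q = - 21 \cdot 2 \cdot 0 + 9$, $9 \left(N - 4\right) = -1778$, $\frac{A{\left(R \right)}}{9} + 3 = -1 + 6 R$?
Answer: $- \frac{31833}{20867} \approx -1.5255$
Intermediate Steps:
$A{\left(R \right)} = -36 + 54 R$ ($A{\left(R \right)} = -27 + 9 \left(-1 + 6 R\right) = -27 + \left(-9 + 54 R\right) = -36 + 54 R$)
$N = - \frac{1742}{9}$ ($N = 4 + \frac{1}{9} \left(-1778\right) = 4 - \frac{1778}{9} = - \frac{1742}{9} \approx -193.56$)
$q = 9$ ($q = \left(-21\right) 0 + 9 = 0 + 9 = 9$)
$\frac{A{\left(66 \right)} + q}{-2125 + N} = \frac{\left(-36 + 54 \cdot 66\right) + 9}{-2125 - \frac{1742}{9}} = \frac{\left(-36 + 3564\right) + 9}{- \frac{20867}{9}} = \left(3528 + 9\right) \left(- \frac{9}{20867}\right) = 3537 \left(- \frac{9}{20867}\right) = - \frac{31833}{20867}$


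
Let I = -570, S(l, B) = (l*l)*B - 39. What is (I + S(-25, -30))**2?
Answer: 374770881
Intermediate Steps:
S(l, B) = -39 + B*l**2 (S(l, B) = l**2*B - 39 = B*l**2 - 39 = -39 + B*l**2)
(I + S(-25, -30))**2 = (-570 + (-39 - 30*(-25)**2))**2 = (-570 + (-39 - 30*625))**2 = (-570 + (-39 - 18750))**2 = (-570 - 18789)**2 = (-19359)**2 = 374770881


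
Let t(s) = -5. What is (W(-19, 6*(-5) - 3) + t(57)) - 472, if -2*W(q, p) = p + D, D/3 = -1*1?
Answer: -459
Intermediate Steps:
D = -3 (D = 3*(-1*1) = 3*(-1) = -3)
W(q, p) = 3/2 - p/2 (W(q, p) = -(p - 3)/2 = -(-3 + p)/2 = 3/2 - p/2)
(W(-19, 6*(-5) - 3) + t(57)) - 472 = ((3/2 - (6*(-5) - 3)/2) - 5) - 472 = ((3/2 - (-30 - 3)/2) - 5) - 472 = ((3/2 - ½*(-33)) - 5) - 472 = ((3/2 + 33/2) - 5) - 472 = (18 - 5) - 472 = 13 - 472 = -459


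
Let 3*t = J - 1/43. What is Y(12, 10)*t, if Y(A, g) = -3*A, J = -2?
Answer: 1044/43 ≈ 24.279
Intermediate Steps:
t = -29/43 (t = (-2 - 1/43)/3 = (⅓)*(-87/43) = -29/43 ≈ -0.67442)
Y(12, 10)*t = -3*12*(-29/43) = -36*(-29/43) = 1044/43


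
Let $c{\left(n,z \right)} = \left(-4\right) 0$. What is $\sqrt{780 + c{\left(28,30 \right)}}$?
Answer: $2 \sqrt{195} \approx 27.928$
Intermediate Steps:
$c{\left(n,z \right)} = 0$
$\sqrt{780 + c{\left(28,30 \right)}} = \sqrt{780 + 0} = \sqrt{780} = 2 \sqrt{195}$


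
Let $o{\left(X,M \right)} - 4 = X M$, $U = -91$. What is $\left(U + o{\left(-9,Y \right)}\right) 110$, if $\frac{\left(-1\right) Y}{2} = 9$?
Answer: $8250$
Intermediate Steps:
$Y = -18$ ($Y = \left(-2\right) 9 = -18$)
$o{\left(X,M \right)} = 4 + M X$ ($o{\left(X,M \right)} = 4 + X M = 4 + M X$)
$\left(U + o{\left(-9,Y \right)}\right) 110 = \left(-91 + \left(4 - -162\right)\right) 110 = \left(-91 + \left(4 + 162\right)\right) 110 = \left(-91 + 166\right) 110 = 75 \cdot 110 = 8250$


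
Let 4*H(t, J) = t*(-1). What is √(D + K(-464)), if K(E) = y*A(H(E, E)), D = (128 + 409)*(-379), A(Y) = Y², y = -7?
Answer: I*√297715 ≈ 545.63*I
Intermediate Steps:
H(t, J) = -t/4 (H(t, J) = (t*(-1))/4 = (-t)/4 = -t/4)
D = -203523 (D = 537*(-379) = -203523)
K(E) = -7*E²/16
√(D + K(-464)) = √(-203523 - 7/16*(-464)²) = √(-203523 - 7/16*215296) = √(-203523 - 94192) = √(-297715) = I*√297715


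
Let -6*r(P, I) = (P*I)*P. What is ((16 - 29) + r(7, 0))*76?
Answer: -988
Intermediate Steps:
r(P, I) = -I*P**2/6 (r(P, I) = -P*I*P/6 = -I*P*P/6 = -I*P**2/6)
((16 - 29) + r(7, 0))*76 = ((16 - 29) - 1/6*0*7**2)*76 = (-13 - 1/6*0*49)*76 = (-13 + 0)*76 = -13*76 = -988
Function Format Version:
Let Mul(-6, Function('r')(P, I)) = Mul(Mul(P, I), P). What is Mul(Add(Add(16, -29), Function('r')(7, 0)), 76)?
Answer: -988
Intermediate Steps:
Function('r')(P, I) = Mul(Rational(-1, 6), I, Pow(P, 2)) (Function('r')(P, I) = Mul(Rational(-1, 6), Mul(Mul(P, I), P)) = Mul(Rational(-1, 6), Mul(Mul(I, P), P)) = Mul(Rational(-1, 6), Mul(I, Pow(P, 2))) = Mul(Rational(-1, 6), I, Pow(P, 2)))
Mul(Add(Add(16, -29), Function('r')(7, 0)), 76) = Mul(Add(Add(16, -29), Mul(Rational(-1, 6), 0, Pow(7, 2))), 76) = Mul(Add(-13, Mul(Rational(-1, 6), 0, 49)), 76) = Mul(Add(-13, 0), 76) = Mul(-13, 76) = -988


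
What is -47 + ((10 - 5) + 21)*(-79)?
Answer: -2101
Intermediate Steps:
-47 + ((10 - 5) + 21)*(-79) = -47 + (5 + 21)*(-79) = -47 + 26*(-79) = -47 - 2054 = -2101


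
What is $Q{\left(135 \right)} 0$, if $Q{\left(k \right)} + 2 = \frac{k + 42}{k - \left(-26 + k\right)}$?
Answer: $0$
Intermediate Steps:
$Q{\left(k \right)} = - \frac{5}{13} + \frac{k}{26}$ ($Q{\left(k \right)} = -2 + \frac{k + 42}{k - \left(-26 + k\right)} = -2 + \frac{42 + k}{26} = -2 + \left(42 + k\right) \frac{1}{26} = -2 + \left(\frac{21}{13} + \frac{k}{26}\right) = - \frac{5}{13} + \frac{k}{26}$)
$Q{\left(135 \right)} 0 = \left(- \frac{5}{13} + \frac{1}{26} \cdot 135\right) 0 = \left(- \frac{5}{13} + \frac{135}{26}\right) 0 = \frac{125}{26} \cdot 0 = 0$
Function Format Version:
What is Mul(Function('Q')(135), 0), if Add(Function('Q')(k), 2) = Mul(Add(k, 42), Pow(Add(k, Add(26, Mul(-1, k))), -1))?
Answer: 0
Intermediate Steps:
Function('Q')(k) = Add(Rational(-5, 13), Mul(Rational(1, 26), k)) (Function('Q')(k) = Add(-2, Mul(Add(k, 42), Pow(Add(k, Add(26, Mul(-1, k))), -1))) = Add(-2, Mul(Add(42, k), Pow(26, -1))) = Add(-2, Mul(Add(42, k), Rational(1, 26))) = Add(-2, Add(Rational(21, 13), Mul(Rational(1, 26), k))) = Add(Rational(-5, 13), Mul(Rational(1, 26), k)))
Mul(Function('Q')(135), 0) = Mul(Add(Rational(-5, 13), Mul(Rational(1, 26), 135)), 0) = Mul(Add(Rational(-5, 13), Rational(135, 26)), 0) = Mul(Rational(125, 26), 0) = 0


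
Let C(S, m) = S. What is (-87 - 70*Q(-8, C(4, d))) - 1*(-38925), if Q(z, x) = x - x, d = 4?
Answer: 38838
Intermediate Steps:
Q(z, x) = 0
(-87 - 70*Q(-8, C(4, d))) - 1*(-38925) = (-87 - 70*0) - 1*(-38925) = (-87 + 0) + 38925 = -87 + 38925 = 38838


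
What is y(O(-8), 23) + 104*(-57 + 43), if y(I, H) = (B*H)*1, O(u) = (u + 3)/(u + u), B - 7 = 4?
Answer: -1203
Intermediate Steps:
B = 11 (B = 7 + 4 = 11)
O(u) = (3 + u)/(2*u) (O(u) = (3 + u)/((2*u)) = (3 + u)*(1/(2*u)) = (3 + u)/(2*u))
y(I, H) = 11*H (y(I, H) = (11*H)*1 = 11*H)
y(O(-8), 23) + 104*(-57 + 43) = 11*23 + 104*(-57 + 43) = 253 + 104*(-14) = 253 - 1456 = -1203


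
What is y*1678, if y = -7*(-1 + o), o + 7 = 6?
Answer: 23492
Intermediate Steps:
o = -1 (o = -7 + 6 = -1)
y = 14 (y = -7*(-1 - 1) = -7*(-2) = 14)
y*1678 = 14*1678 = 23492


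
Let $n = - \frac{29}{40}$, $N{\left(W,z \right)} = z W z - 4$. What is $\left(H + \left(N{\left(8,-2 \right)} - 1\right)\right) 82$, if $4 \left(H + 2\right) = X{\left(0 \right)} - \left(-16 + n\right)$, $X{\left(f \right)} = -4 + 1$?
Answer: $\frac{186509}{80} \approx 2331.4$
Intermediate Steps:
$N{\left(W,z \right)} = -4 + W z^{2}$ ($N{\left(W,z \right)} = W z z - 4 = W z^{2} - 4 = -4 + W z^{2}$)
$X{\left(f \right)} = -3$
$n = - \frac{29}{40}$ ($n = \left(-29\right) \frac{1}{40} = - \frac{29}{40} \approx -0.725$)
$H = \frac{229}{160}$ ($H = -2 + \frac{-3 + \left(16 - - \frac{29}{40}\right)}{4} = -2 + \frac{-3 + \left(16 + \frac{29}{40}\right)}{4} = -2 + \frac{-3 + \frac{669}{40}}{4} = -2 + \frac{1}{4} \cdot \frac{549}{40} = -2 + \frac{549}{160} = \frac{229}{160} \approx 1.4312$)
$\left(H + \left(N{\left(8,-2 \right)} - 1\right)\right) 82 = \left(\frac{229}{160} - \left(5 - 32\right)\right) 82 = \left(\frac{229}{160} + \left(\left(-4 + 8 \cdot 4\right) - 1\right)\right) 82 = \left(\frac{229}{160} + \left(\left(-4 + 32\right) - 1\right)\right) 82 = \left(\frac{229}{160} + \left(28 - 1\right)\right) 82 = \left(\frac{229}{160} + 27\right) 82 = \frac{4549}{160} \cdot 82 = \frac{186509}{80}$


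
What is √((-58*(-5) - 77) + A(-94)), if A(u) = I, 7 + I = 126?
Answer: 2*√83 ≈ 18.221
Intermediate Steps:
I = 119 (I = -7 + 126 = 119)
A(u) = 119
√((-58*(-5) - 77) + A(-94)) = √((-58*(-5) - 77) + 119) = √((290 - 77) + 119) = √(213 + 119) = √332 = 2*√83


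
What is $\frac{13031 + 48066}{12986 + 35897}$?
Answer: $\frac{61097}{48883} \approx 1.2499$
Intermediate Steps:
$\frac{13031 + 48066}{12986 + 35897} = \frac{61097}{48883}$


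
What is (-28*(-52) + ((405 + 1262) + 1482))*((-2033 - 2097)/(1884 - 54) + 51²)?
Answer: 729999950/61 ≈ 1.1967e+7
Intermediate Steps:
(-28*(-52) + ((405 + 1262) + 1482))*((-2033 - 2097)/(1884 - 54) + 51²) = (1456 + (1667 + 1482))*(-4130/1830 + 2601) = (1456 + 3149)*(-4130*1/1830 + 2601) = 4605*(-413/183 + 2601) = 4605*(475570/183) = 729999950/61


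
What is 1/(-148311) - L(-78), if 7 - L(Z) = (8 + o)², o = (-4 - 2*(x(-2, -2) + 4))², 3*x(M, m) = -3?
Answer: 1728861326/148311 ≈ 11657.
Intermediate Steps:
x(M, m) = -1 (x(M, m) = (⅓)*(-3) = -1)
o = 100 (o = (-4 - 2*(-1 + 4))² = (-4 - 2*3)² = (-4 - 6)² = (-10)² = 100)
L(Z) = -11657 (L(Z) = 7 - (8 + 100)² = 7 - 1*108² = 7 - 1*11664 = 7 - 11664 = -11657)
1/(-148311) - L(-78) = 1/(-148311) - 1*(-11657) = -1/148311 + 11657 = 1728861326/148311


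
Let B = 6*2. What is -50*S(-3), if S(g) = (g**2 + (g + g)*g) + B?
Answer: -1950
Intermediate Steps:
B = 12
S(g) = 12 + 3*g**2 (S(g) = (g**2 + (g + g)*g) + 12 = (g**2 + (2*g)*g) + 12 = (g**2 + 2*g**2) + 12 = 3*g**2 + 12 = 12 + 3*g**2)
-50*S(-3) = -50*(12 + 3*(-3)**2) = -50*(12 + 3*9) = -50*(12 + 27) = -50*39 = -1950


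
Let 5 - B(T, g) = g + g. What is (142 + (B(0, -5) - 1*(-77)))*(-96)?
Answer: -22464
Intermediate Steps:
B(T, g) = 5 - 2*g (B(T, g) = 5 - (g + g) = 5 - 2*g)
(142 + (B(0, -5) - 1*(-77)))*(-96) = (142 + ((5 - 2*(-5)) - 1*(-77)))*(-96) = (142 + ((5 + 10) + 77))*(-96) = (142 + (15 + 77))*(-96) = (142 + 92)*(-96) = 234*(-96) = -22464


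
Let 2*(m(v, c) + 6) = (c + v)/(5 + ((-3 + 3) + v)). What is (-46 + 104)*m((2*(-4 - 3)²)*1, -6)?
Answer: -33176/103 ≈ -322.10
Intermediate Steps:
m(v, c) = -6 + (c + v)/(2*(5 + v)) (m(v, c) = -6 + ((c + v)/(5 + ((-3 + 3) + v)))/2 = -6 + ((c + v)/(5 + (0 + v)))/2 = -6 + ((c + v)/(5 + v))/2 = -6 + (c + v)/(2*(5 + v)))
(-46 + 104)*m((2*(-4 - 3)²)*1, -6) = (-46 + 104)*((-60 - 6 - 11*2*(-4 - 3)²)/(2*(5 + (2*(-4 - 3)²)*1))) = 58*((-60 - 6 - 11*2*(-7)²)/(2*(5 + (2*(-7)²)*1))) = 58*((-60 - 6 - 11*2*49)/(2*(5 + (2*49)*1))) = 58*((-60 - 6 - 1078)/(2*(5 + 98*1))) = 58*((-60 - 6 - 11*98)/(2*(5 + 98))) = 58*((½)*(-60 - 6 - 1078)/103) = 58*((½)*(1/103)*(-1144)) = 58*(-572/103) = -33176/103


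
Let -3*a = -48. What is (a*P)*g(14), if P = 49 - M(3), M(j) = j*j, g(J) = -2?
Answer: -1280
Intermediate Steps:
a = 16 (a = -⅓*(-48) = 16)
M(j) = j²
P = 40 (P = 49 - 1*3² = 49 - 1*9 = 49 - 9 = 40)
(a*P)*g(14) = (16*40)*(-2) = 640*(-2) = -1280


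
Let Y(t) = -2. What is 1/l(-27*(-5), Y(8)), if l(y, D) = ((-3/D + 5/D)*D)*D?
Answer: -¼ ≈ -0.25000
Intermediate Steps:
l(y, D) = 2*D (l(y, D) = ((2/D)*D)*D = 2*D)
1/l(-27*(-5), Y(8)) = 1/(2*(-2)) = 1/(-4) = -¼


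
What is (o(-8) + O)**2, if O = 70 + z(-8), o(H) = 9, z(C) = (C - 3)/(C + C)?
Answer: 1625625/256 ≈ 6350.1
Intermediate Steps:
z(C) = (-3 + C)/(2*C) (z(C) = (-3 + C)/((2*C)) = (-3 + C)*(1/(2*C)) = (-3 + C)/(2*C))
O = 1131/16 (O = 70 + (1/2)*(-3 - 8)/(-8) = 70 + (1/2)*(-1/8)*(-11) = 70 + 11/16 = 1131/16 ≈ 70.688)
(o(-8) + O)**2 = (9 + 1131/16)**2 = (1275/16)**2 = 1625625/256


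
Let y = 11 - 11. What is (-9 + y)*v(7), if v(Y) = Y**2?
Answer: -441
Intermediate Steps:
y = 0
(-9 + y)*v(7) = (-9 + 0)*7**2 = -9*49 = -441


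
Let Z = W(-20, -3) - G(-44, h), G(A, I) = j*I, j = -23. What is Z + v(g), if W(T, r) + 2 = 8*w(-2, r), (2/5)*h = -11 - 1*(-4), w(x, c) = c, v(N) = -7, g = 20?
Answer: -871/2 ≈ -435.50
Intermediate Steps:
h = -35/2 (h = 5*(-11 - 1*(-4))/2 = 5*(-11 + 4)/2 = (5/2)*(-7) = -35/2 ≈ -17.500)
G(A, I) = -23*I
W(T, r) = -2 + 8*r
Z = -857/2 (Z = (-2 + 8*(-3)) - (-23)*(-35)/2 = (-2 - 24) - 1*805/2 = -26 - 805/2 = -857/2 ≈ -428.50)
Z + v(g) = -857/2 - 7 = -871/2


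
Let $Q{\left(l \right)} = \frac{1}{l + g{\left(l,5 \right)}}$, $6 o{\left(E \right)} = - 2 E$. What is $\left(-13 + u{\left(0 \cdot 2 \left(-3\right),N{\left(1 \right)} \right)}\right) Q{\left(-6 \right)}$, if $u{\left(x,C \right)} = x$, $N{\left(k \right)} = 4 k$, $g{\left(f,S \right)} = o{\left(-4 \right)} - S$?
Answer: $\frac{39}{29} \approx 1.3448$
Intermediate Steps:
$o{\left(E \right)} = - \frac{E}{3}$ ($o{\left(E \right)} = \frac{\left(-2\right) E}{6} = - \frac{E}{3}$)
$g{\left(f,S \right)} = \frac{4}{3} - S$ ($g{\left(f,S \right)} = \left(- \frac{1}{3}\right) \left(-4\right) - S = \frac{4}{3} - S$)
$Q{\left(l \right)} = \frac{1}{- \frac{11}{3} + l}$ ($Q{\left(l \right)} = \frac{1}{l + \left(\frac{4}{3} - 5\right)} = \frac{1}{l - \frac{11}{3}} = \frac{1}{- \frac{11}{3} + l}$)
$\left(-13 + u{\left(0 \cdot 2 \left(-3\right),N{\left(1 \right)} \right)}\right) Q{\left(-6 \right)} = \left(-13 + 0 \cdot 2 \left(-3\right)\right) \frac{3}{-11 + 3 \left(-6\right)} = \left(-13 + 0 \left(-3\right)\right) \frac{3}{-11 - 18} = \left(-13 + 0\right) \frac{3}{-29} = - 13 \cdot 3 \left(- \frac{1}{29}\right) = \left(-13\right) \left(- \frac{3}{29}\right) = \frac{39}{29}$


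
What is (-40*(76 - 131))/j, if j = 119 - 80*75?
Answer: -2200/5881 ≈ -0.37409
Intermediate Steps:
j = -5881 (j = 119 - 6000 = -5881)
(-40*(76 - 131))/j = -40*(76 - 131)/(-5881) = -40*(-55)*(-1/5881) = 2200*(-1/5881) = -2200/5881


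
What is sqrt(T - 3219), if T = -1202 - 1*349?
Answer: 3*I*sqrt(530) ≈ 69.065*I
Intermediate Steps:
T = -1551 (T = -1202 - 349 = -1551)
sqrt(T - 3219) = sqrt(-1551 - 3219) = sqrt(-4770) = 3*I*sqrt(530)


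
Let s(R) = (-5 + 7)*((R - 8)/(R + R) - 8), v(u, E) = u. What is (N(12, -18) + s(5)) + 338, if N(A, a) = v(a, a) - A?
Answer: 1457/5 ≈ 291.40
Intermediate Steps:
N(A, a) = a - A
s(R) = -16 + (-8 + R)/R (s(R) = 2*((-8 + R)/((2*R)) - 8) = 2*((-8 + R)*(1/(2*R)) - 8) = 2*((-8 + R)/(2*R) - 8) = 2*(-8 + (-8 + R)/(2*R)) = -16 + (-8 + R)/R)
(N(12, -18) + s(5)) + 338 = ((-18 - 1*12) + (-15 - 8/5)) + 338 = ((-18 - 12) + (-15 - 8*⅕)) + 338 = (-30 + (-15 - 8/5)) + 338 = (-30 - 83/5) + 338 = -233/5 + 338 = 1457/5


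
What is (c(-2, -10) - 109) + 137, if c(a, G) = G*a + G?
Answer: 38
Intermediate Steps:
c(a, G) = G + G*a
(c(-2, -10) - 109) + 137 = (-10*(1 - 2) - 109) + 137 = (-10*(-1) - 109) + 137 = (10 - 109) + 137 = -99 + 137 = 38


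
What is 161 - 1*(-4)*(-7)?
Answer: 133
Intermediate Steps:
161 - 1*(-4)*(-7) = 161 - (-4)*(-7) = 161 - 1*28 = 161 - 28 = 133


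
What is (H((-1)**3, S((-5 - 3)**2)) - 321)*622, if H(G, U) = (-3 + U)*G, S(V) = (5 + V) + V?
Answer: -280522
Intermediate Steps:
S(V) = 5 + 2*V
H(G, U) = G*(-3 + U)
(H((-1)**3, S((-5 - 3)**2)) - 321)*622 = ((-1)**3*(-3 + (5 + 2*(-5 - 3)**2)) - 321)*622 = (-(-3 + (5 + 2*(-8)**2)) - 321)*622 = (-(-3 + (5 + 2*64)) - 321)*622 = (-(-3 + (5 + 128)) - 321)*622 = (-(-3 + 133) - 321)*622 = (-1*130 - 321)*622 = (-130 - 321)*622 = -451*622 = -280522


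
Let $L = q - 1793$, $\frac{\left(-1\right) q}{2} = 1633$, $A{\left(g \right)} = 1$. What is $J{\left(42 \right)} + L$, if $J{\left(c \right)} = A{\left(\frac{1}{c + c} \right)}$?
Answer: $-5058$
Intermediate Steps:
$J{\left(c \right)} = 1$
$q = -3266$ ($q = \left(-2\right) 1633 = -3266$)
$L = -5059$ ($L = -3266 - 1793 = -5059$)
$J{\left(42 \right)} + L = 1 - 5059 = -5058$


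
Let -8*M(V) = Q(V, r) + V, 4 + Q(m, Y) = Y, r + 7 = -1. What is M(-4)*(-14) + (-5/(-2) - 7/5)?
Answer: -269/10 ≈ -26.900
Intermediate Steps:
r = -8 (r = -7 - 1 = -8)
Q(m, Y) = -4 + Y
M(V) = 3/2 - V/8 (M(V) = -((-4 - 8) + V)/8 = -(-12 + V)/8 = 3/2 - V/8)
M(-4)*(-14) + (-5/(-2) - 7/5) = (3/2 - ⅛*(-4))*(-14) + (-5/(-2) - 7/5) = (3/2 + ½)*(-14) + (-5*(-½) - 7*⅕) = 2*(-14) + (5/2 - 7/5) = -28 + 11/10 = -269/10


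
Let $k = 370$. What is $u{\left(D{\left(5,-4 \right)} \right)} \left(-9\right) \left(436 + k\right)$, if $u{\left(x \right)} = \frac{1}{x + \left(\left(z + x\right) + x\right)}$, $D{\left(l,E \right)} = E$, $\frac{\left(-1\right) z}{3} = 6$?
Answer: $\frac{1209}{5} \approx 241.8$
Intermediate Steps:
$z = -18$ ($z = \left(-3\right) 6 = -18$)
$u{\left(x \right)} = \frac{1}{-18 + 3 x}$ ($u{\left(x \right)} = \frac{1}{x + \left(\left(-18 + x\right) + x\right)} = \frac{1}{x + \left(-18 + 2 x\right)} = \frac{1}{-18 + 3 x}$)
$u{\left(D{\left(5,-4 \right)} \right)} \left(-9\right) \left(436 + k\right) = \frac{1}{3 \left(-6 - 4\right)} \left(-9\right) \left(436 + 370\right) = \frac{1}{3 \left(-10\right)} \left(-9\right) 806 = \frac{1}{3} \left(- \frac{1}{10}\right) \left(-9\right) 806 = \left(- \frac{1}{30}\right) \left(-9\right) 806 = \frac{3}{10} \cdot 806 = \frac{1209}{5}$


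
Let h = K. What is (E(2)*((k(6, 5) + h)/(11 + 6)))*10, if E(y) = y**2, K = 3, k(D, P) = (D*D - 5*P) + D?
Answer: 800/17 ≈ 47.059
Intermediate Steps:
k(D, P) = D + D**2 - 5*P (k(D, P) = (D**2 - 5*P) + D = D + D**2 - 5*P)
h = 3
(E(2)*((k(6, 5) + h)/(11 + 6)))*10 = (2**2*(((6 + 6**2 - 5*5) + 3)/(11 + 6)))*10 = (4*(((6 + 36 - 25) + 3)/17))*10 = (4*((17 + 3)*(1/17)))*10 = (4*(20*(1/17)))*10 = (4*(20/17))*10 = (80/17)*10 = 800/17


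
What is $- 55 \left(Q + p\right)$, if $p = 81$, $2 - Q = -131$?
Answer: $-11770$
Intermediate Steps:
$Q = 133$ ($Q = 2 - -131 = 2 + 131 = 133$)
$- 55 \left(Q + p\right) = - 55 \left(133 + 81\right) = \left(-55\right) 214 = -11770$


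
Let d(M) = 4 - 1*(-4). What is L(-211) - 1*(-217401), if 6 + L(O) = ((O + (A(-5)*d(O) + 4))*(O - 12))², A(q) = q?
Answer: 3034133956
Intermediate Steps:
d(M) = 8 (d(M) = 4 + 4 = 8)
L(O) = -6 + (-36 + O)²*(-12 + O)² (L(O) = -6 + ((O + (-5*8 + 4))*(O - 12))² = -6 + ((O + (-40 + 4))*(-12 + O))² = -6 + ((O - 36)*(-12 + O))² = -6 + ((-36 + O)*(-12 + O))² = -6 + (-36 + O)²*(-12 + O)²)
L(-211) - 1*(-217401) = (-6 + (-36 - 211)²*(-12 - 211)²) - 1*(-217401) = (-6 + (-247)²*(-223)²) + 217401 = (-6 + 61009*49729) + 217401 = (-6 + 3033916561) + 217401 = 3033916555 + 217401 = 3034133956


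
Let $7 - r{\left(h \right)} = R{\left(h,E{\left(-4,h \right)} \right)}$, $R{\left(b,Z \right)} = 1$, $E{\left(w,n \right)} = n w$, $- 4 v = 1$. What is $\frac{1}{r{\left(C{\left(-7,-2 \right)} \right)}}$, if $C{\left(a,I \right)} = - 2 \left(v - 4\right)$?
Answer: $\frac{1}{6} \approx 0.16667$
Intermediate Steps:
$v = - \frac{1}{4}$ ($v = \left(- \frac{1}{4}\right) 1 = - \frac{1}{4} \approx -0.25$)
$C{\left(a,I \right)} = \frac{17}{2}$ ($C{\left(a,I \right)} = - 2 \left(- \frac{1}{4} - 4\right) = \left(-2\right) \left(- \frac{17}{4}\right) = \frac{17}{2}$)
$r{\left(h \right)} = 6$ ($r{\left(h \right)} = 7 - 1 = 6$)
$\frac{1}{r{\left(C{\left(-7,-2 \right)} \right)}} = \frac{1}{6}$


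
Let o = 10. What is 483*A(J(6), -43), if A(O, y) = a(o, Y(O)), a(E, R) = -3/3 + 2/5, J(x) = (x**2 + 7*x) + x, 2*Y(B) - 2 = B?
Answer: -1449/5 ≈ -289.80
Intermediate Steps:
Y(B) = 1 + B/2
J(x) = x**2 + 8*x
a(E, R) = -3/5 (a(E, R) = -3*1/3 + 2*(1/5) = -1 + 2/5 = -3/5)
A(O, y) = -3/5
483*A(J(6), -43) = 483*(-3/5) = -1449/5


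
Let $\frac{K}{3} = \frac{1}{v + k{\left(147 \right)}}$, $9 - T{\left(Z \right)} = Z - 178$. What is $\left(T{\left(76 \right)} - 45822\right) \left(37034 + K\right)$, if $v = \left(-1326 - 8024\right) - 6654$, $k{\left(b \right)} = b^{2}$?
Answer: $- \frac{9488487017403}{5605} \approx -1.6929 \cdot 10^{9}$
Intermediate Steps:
$v = -16004$ ($v = -9350 - 6654 = -16004$)
$T{\left(Z \right)} = 187 - Z$ ($T{\left(Z \right)} = 9 - \left(Z - 178\right) = 9 - \left(-178 + Z\right) = 187 - Z$)
$K = \frac{3}{5605}$ ($K = \frac{3}{-16004 + 147^{2}} = \frac{3}{-16004 + 21609} = \frac{3}{5605} \approx 0.00053524$)
$\left(T{\left(76 \right)} - 45822\right) \left(37034 + K\right) = \left(\left(187 - 76\right) - 45822\right) \left(37034 + \frac{3}{5605}\right) = \left(\left(187 - 76\right) - 45822\right) \frac{207575573}{5605} = \left(111 - 45822\right) \frac{207575573}{5605} = \left(-45711\right) \frac{207575573}{5605} = - \frac{9488487017403}{5605}$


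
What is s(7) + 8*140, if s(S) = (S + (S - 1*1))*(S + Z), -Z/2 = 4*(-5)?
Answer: 1731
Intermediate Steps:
Z = 40 (Z = -8*(-5) = -2*(-20) = 40)
s(S) = (-1 + 2*S)*(40 + S) (s(S) = (S + (S - 1*1))*(S + 40) = (S + (S - 1))*(40 + S) = (S + (-1 + S))*(40 + S) = (-1 + 2*S)*(40 + S))
s(7) + 8*140 = (-40 + 2*7² + 79*7) + 8*140 = (-40 + 2*49 + 553) + 1120 = (-40 + 98 + 553) + 1120 = 611 + 1120 = 1731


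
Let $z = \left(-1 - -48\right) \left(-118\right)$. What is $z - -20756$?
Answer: $15210$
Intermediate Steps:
$z = -5546$ ($z = \left(-1 + 48\right) \left(-118\right) = 47 \left(-118\right) = -5546$)
$z - -20756 = -5546 - -20756 = -5546 + 20756 = 15210$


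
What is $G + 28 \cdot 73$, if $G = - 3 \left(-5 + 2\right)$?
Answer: $2053$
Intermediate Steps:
$G = 9$ ($G = \left(-3\right) \left(-3\right) = 9$)
$G + 28 \cdot 73 = 9 + 28 \cdot 73 = 9 + 2044 = 2053$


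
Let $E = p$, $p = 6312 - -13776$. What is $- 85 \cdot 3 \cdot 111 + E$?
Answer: $-8217$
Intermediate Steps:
$p = 20088$ ($p = 6312 + 13776 = 20088$)
$E = 20088$
$- 85 \cdot 3 \cdot 111 + E = - 85 \cdot 3 \cdot 111 + 20088 = \left(-85\right) 333 + 20088 = -28305 + 20088 = -8217$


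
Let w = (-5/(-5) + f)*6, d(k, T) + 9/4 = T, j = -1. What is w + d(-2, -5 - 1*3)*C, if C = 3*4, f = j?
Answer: -123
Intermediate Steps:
f = -1
d(k, T) = -9/4 + T
w = 0 (w = (-5/(-5) - 1)*6 = (-5*(-⅕) - 1)*6 = (1 - 1)*6 = 0*6 = 0)
C = 12
w + d(-2, -5 - 1*3)*C = 0 + (-9/4 + (-5 - 1*3))*12 = 0 + (-9/4 + (-5 - 3))*12 = 0 + (-9/4 - 8)*12 = 0 - 41/4*12 = 0 - 123 = -123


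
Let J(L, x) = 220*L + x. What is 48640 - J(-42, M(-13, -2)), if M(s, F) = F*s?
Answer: 57854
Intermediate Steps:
J(L, x) = x + 220*L
48640 - J(-42, M(-13, -2)) = 48640 - (-2*(-13) + 220*(-42)) = 48640 - (26 - 9240) = 48640 - 1*(-9214) = 48640 + 9214 = 57854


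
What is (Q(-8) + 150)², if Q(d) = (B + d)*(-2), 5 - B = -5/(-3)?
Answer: 228484/9 ≈ 25387.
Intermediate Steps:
B = 10/3 (B = 5 - (-5)/(-3) = 5 - (-5)*(-1)/3 = 5 - 1*5/3 = 5 - 5/3 = 10/3 ≈ 3.3333)
Q(d) = -20/3 - 2*d (Q(d) = (10/3 + d)*(-2) = -20/3 - 2*d)
(Q(-8) + 150)² = ((-20/3 - 2*(-8)) + 150)² = ((-20/3 + 16) + 150)² = (28/3 + 150)² = (478/3)² = 228484/9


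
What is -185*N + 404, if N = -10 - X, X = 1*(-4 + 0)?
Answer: 1514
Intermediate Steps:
X = -4 (X = 1*(-4) = -4)
N = -6 (N = -10 - 1*(-4) = -10 + 4 = -6)
-185*N + 404 = -185*(-6) + 404 = 1110 + 404 = 1514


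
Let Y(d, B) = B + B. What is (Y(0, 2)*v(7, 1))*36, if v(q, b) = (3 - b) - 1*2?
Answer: 0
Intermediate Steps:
Y(d, B) = 2*B
v(q, b) = 1 - b (v(q, b) = (3 - b) - 2 = 1 - b)
(Y(0, 2)*v(7, 1))*36 = ((2*2)*(1 - 1*1))*36 = (4*(1 - 1))*36 = (4*0)*36 = 0*36 = 0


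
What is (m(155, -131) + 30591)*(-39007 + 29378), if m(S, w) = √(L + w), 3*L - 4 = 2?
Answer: -294560739 - 9629*I*√129 ≈ -2.9456e+8 - 1.0936e+5*I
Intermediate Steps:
L = 2 (L = 4/3 + (⅓)*2 = 4/3 + ⅔ = 2)
m(S, w) = √(2 + w)
(m(155, -131) + 30591)*(-39007 + 29378) = (√(2 - 131) + 30591)*(-39007 + 29378) = (√(-129) + 30591)*(-9629) = (I*√129 + 30591)*(-9629) = (30591 + I*√129)*(-9629) = -294560739 - 9629*I*√129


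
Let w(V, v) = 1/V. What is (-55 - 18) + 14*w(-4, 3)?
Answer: -153/2 ≈ -76.500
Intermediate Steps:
(-55 - 18) + 14*w(-4, 3) = (-55 - 18) + 14/(-4) = -73 + 14*(-¼) = -73 - 7/2 = -153/2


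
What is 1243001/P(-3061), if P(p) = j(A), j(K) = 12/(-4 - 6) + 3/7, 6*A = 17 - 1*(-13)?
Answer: -43505035/27 ≈ -1.6113e+6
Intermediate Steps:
A = 5 (A = (17 - 1*(-13))/6 = (17 + 13)/6 = (1/6)*30 = 5)
j(K) = -27/35 (j(K) = 12/(-10) + 3*(1/7) = 12*(-1/10) + 3/7 = -6/5 + 3/7 = -27/35)
P(p) = -27/35
1243001/P(-3061) = 1243001/(-27/35) = 1243001*(-35/27) = -43505035/27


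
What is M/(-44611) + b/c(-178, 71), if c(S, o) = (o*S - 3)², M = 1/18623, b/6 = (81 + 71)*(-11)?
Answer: -8334651625777/132756093532047293 ≈ -6.2782e-5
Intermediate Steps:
b = -10032 (b = 6*((81 + 71)*(-11)) = 6*(152*(-11)) = 6*(-1672) = -10032)
M = 1/18623 ≈ 5.3697e-5
c(S, o) = (-3 + S*o)² (c(S, o) = (S*o - 3)² = (-3 + S*o)²)
M/(-44611) + b/c(-178, 71) = (1/18623)/(-44611) - 10032/(-3 - 178*71)² = (1/18623)*(-1/44611) - 10032/(-3 - 12638)² = -1/830790653 - 10032/((-12641)²) = -1/830790653 - 10032/159794881 = -8334651625777/132756093532047293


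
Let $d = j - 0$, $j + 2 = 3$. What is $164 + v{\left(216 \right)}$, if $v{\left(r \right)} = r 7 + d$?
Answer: $1677$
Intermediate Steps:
$j = 1$ ($j = -2 + 3 = 1$)
$d = 1$ ($d = 1 - 0 = 1 + 0 = 1$)
$v{\left(r \right)} = 1 + 7 r$ ($v{\left(r \right)} = r 7 + 1 = 7 r + 1 = 1 + 7 r$)
$164 + v{\left(216 \right)} = 164 + \left(1 + 7 \cdot 216\right) = 164 + \left(1 + 1512\right) = 164 + 1513 = 1677$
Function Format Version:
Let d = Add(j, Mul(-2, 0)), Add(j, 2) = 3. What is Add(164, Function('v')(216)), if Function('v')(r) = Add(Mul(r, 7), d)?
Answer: 1677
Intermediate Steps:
j = 1 (j = Add(-2, 3) = 1)
d = 1 (d = Add(1, Mul(-2, 0)) = Add(1, 0) = 1)
Function('v')(r) = Add(1, Mul(7, r)) (Function('v')(r) = Add(Mul(r, 7), 1) = Add(Mul(7, r), 1) = Add(1, Mul(7, r)))
Add(164, Function('v')(216)) = Add(164, Add(1, Mul(7, 216))) = Add(164, Add(1, 1512)) = Add(164, 1513) = 1677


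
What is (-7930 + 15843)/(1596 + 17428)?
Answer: 193/464 ≈ 0.41595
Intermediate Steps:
(-7930 + 15843)/(1596 + 17428) = 7913/19024 = 7913*(1/19024) = 193/464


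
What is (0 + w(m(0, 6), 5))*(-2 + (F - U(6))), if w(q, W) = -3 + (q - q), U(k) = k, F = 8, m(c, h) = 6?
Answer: 0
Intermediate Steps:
w(q, W) = -3 (w(q, W) = -3 + 0 = -3)
(0 + w(m(0, 6), 5))*(-2 + (F - U(6))) = (0 - 3)*(-2 + (8 - 1*6)) = -3*(-2 + (8 - 6)) = -3*(-2 + 2) = -3*0 = 0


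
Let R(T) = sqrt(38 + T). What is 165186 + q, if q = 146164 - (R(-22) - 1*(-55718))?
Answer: 255628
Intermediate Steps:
q = 90442 (q = 146164 - (sqrt(38 - 22) - 1*(-55718)) = 146164 - (sqrt(16) + 55718) = 146164 - (4 + 55718) = 146164 - 1*55722 = 146164 - 55722 = 90442)
165186 + q = 165186 + 90442 = 255628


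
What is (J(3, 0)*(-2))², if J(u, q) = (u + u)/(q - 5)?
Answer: 144/25 ≈ 5.7600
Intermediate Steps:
J(u, q) = 2*u/(-5 + q) (J(u, q) = (2*u)/(-5 + q) = 2*u/(-5 + q))
(J(3, 0)*(-2))² = ((2*3/(-5 + 0))*(-2))² = ((2*3/(-5))*(-2))² = ((2*3*(-⅕))*(-2))² = (-6/5*(-2))² = (12/5)² = 144/25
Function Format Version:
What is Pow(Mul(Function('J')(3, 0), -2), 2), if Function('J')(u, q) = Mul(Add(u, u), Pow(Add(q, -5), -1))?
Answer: Rational(144, 25) ≈ 5.7600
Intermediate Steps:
Function('J')(u, q) = Mul(2, u, Pow(Add(-5, q), -1)) (Function('J')(u, q) = Mul(Mul(2, u), Pow(Add(-5, q), -1)) = Mul(2, u, Pow(Add(-5, q), -1)))
Pow(Mul(Function('J')(3, 0), -2), 2) = Pow(Mul(Mul(2, 3, Pow(Add(-5, 0), -1)), -2), 2) = Pow(Mul(Mul(2, 3, Pow(-5, -1)), -2), 2) = Pow(Mul(Mul(2, 3, Rational(-1, 5)), -2), 2) = Pow(Mul(Rational(-6, 5), -2), 2) = Pow(Rational(12, 5), 2) = Rational(144, 25)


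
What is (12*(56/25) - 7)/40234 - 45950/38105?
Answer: -9239973863/7665582850 ≈ -1.2054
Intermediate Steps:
(12*(56/25) - 7)/40234 - 45950/38105 = (12*(56*(1/25)) - 7)*(1/40234) - 45950*1/38105 = (12*(56/25) - 7)*(1/40234) - 9190/7621 = (672/25 - 7)*(1/40234) - 9190/7621 = (497/25)*(1/40234) - 9190/7621 = 497/1005850 - 9190/7621 = -9239973863/7665582850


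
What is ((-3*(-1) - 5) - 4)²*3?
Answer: 108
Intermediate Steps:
((-3*(-1) - 5) - 4)²*3 = ((3 - 5) - 4)²*3 = (-2 - 4)²*3 = (-6)²*3 = 36*3 = 108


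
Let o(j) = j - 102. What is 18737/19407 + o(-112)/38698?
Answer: 360465664/375506043 ≈ 0.95995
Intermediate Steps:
o(j) = -102 + j
18737/19407 + o(-112)/38698 = 18737/19407 + (-102 - 112)/38698 = 18737*(1/19407) - 214*1/38698 = 18737/19407 - 107/19349 = 360465664/375506043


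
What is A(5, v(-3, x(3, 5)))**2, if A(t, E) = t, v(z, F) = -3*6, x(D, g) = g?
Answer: 25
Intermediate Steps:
v(z, F) = -18
A(5, v(-3, x(3, 5)))**2 = 5**2 = 25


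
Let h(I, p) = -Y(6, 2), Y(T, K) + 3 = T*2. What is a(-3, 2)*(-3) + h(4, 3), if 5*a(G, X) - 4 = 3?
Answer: -66/5 ≈ -13.200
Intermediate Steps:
Y(T, K) = -3 + 2*T (Y(T, K) = -3 + T*2 = -3 + 2*T)
a(G, X) = 7/5 (a(G, X) = 4/5 + (1/5)*3 = 4/5 + 3/5 = 7/5)
h(I, p) = -9 (h(I, p) = -(-3 + 2*6) = -(-3 + 12) = -1*9 = -9)
a(-3, 2)*(-3) + h(4, 3) = (7/5)*(-3) - 9 = -21/5 - 9 = -66/5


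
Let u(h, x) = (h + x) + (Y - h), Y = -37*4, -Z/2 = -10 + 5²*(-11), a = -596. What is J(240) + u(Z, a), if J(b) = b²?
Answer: 56856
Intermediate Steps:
Z = 570 (Z = -2*(-10 + 5²*(-11)) = -2*(-10 + 25*(-11)) = -2*(-10 - 275) = -2*(-285) = 570)
Y = -148
u(h, x) = -148 + x (u(h, x) = (h + x) + (-148 - h) = -148 + x)
J(240) + u(Z, a) = 240² + (-148 - 596) = 57600 - 744 = 56856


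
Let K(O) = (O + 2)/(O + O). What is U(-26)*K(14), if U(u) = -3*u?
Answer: 312/7 ≈ 44.571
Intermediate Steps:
K(O) = (2 + O)/(2*O) (K(O) = (2 + O)/((2*O)) = (2 + O)*(1/(2*O)) = (2 + O)/(2*O))
U(-26)*K(14) = (-3*(-26))*((1/2)*(2 + 14)/14) = 78*((1/2)*(1/14)*16) = 78*(4/7) = 312/7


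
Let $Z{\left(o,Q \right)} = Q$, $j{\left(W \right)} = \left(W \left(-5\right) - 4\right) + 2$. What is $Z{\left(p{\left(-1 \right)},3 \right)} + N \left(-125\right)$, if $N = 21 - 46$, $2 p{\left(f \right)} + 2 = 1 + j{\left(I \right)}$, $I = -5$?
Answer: $3128$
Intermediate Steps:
$j{\left(W \right)} = -2 - 5 W$ ($j{\left(W \right)} = \left(- 5 W - 4\right) + 2 = \left(-4 - 5 W\right) + 2 = -2 - 5 W$)
$p{\left(f \right)} = 11$ ($p{\left(f \right)} = -1 + \frac{1 - -23}{2} = -1 + \frac{1 + \left(-2 + 25\right)}{2} = -1 + \frac{1 + 23}{2} = -1 + \frac{1}{2} \cdot 24 = -1 + 12 = 11$)
$N = -25$ ($N = 21 - 46 = -25$)
$Z{\left(p{\left(-1 \right)},3 \right)} + N \left(-125\right) = 3 - -3125 = 3 + 3125 = 3128$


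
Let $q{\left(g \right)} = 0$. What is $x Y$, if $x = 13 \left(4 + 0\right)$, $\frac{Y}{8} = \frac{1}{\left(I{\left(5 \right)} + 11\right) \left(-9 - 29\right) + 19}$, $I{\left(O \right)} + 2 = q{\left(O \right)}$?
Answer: $- \frac{416}{323} \approx -1.2879$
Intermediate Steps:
$I{\left(O \right)} = -2$ ($I{\left(O \right)} = -2 + 0 = -2$)
$Y = - \frac{8}{323}$ ($Y = \frac{8}{\left(-2 + 11\right) \left(-9 - 29\right) + 19} = \frac{8}{9 \left(-38\right) + 19} = \frac{8}{-342 + 19} = \frac{8}{-323} = 8 \left(- \frac{1}{323}\right) = - \frac{8}{323} \approx -0.024768$)
$x = 52$ ($x = 13 \cdot 4 = 52$)
$x Y = 52 \left(- \frac{8}{323}\right) = - \frac{416}{323}$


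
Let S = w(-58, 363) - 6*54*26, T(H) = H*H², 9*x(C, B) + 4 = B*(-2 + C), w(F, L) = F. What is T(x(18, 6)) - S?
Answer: 6962066/729 ≈ 9550.2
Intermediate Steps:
x(C, B) = -4/9 + B*(-2 + C)/9 (x(C, B) = -4/9 + (B*(-2 + C))/9 = -4/9 + B*(-2 + C)/9)
T(H) = H³
S = -8482 (S = -58 - 6*54*26 = -58 - 324*26 = -58 - 8424 = -8482)
T(x(18, 6)) - S = (-4/9 - 2/9*6 + (⅑)*6*18)³ - 1*(-8482) = (-4/9 - 4/3 + 12)³ + 8482 = (92/9)³ + 8482 = 778688/729 + 8482 = 6962066/729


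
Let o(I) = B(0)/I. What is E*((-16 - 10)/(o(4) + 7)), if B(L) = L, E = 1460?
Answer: -37960/7 ≈ -5422.9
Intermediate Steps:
o(I) = 0 (o(I) = 0/I = 0)
E*((-16 - 10)/(o(4) + 7)) = 1460*((-16 - 10)/(0 + 7)) = 1460*(-26/7) = -37960/7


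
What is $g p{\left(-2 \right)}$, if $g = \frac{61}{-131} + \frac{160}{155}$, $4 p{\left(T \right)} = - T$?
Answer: $\frac{2301}{8122} \approx 0.2833$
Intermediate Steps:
$p{\left(T \right)} = - \frac{T}{4}$ ($p{\left(T \right)} = \frac{\left(-1\right) T}{4} = - \frac{T}{4}$)
$g = \frac{2301}{4061}$ ($g = 61 \left(- \frac{1}{131}\right) + 160 \cdot \frac{1}{155} = - \frac{61}{131} + \frac{32}{31} = \frac{2301}{4061} \approx 0.56661$)
$g p{\left(-2 \right)} = \frac{2301 \left(\left(- \frac{1}{4}\right) \left(-2\right)\right)}{4061} = \frac{2301}{4061} \cdot \frac{1}{2} = \frac{2301}{8122}$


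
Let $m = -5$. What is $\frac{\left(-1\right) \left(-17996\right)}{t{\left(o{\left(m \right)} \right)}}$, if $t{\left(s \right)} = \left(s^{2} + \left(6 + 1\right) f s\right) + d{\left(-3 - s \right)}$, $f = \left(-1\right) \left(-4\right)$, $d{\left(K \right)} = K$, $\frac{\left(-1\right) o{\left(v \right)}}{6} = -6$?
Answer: $\frac{17996}{2265} \approx 7.9453$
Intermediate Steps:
$o{\left(v \right)} = 36$ ($o{\left(v \right)} = \left(-6\right) \left(-6\right) = 36$)
$f = 4$
$t{\left(s \right)} = -3 + s^{2} + 27 s$ ($t{\left(s \right)} = \left(s^{2} + \left(6 + 1\right) 4 s\right) - \left(3 + s\right) = \left(s^{2} + 7 \cdot 4 s\right) - \left(3 + s\right) = \left(s^{2} + 28 s\right) - \left(3 + s\right) = -3 + s^{2} + 27 s$)
$\frac{\left(-1\right) \left(-17996\right)}{t{\left(o{\left(m \right)} \right)}} = \frac{\left(-1\right) \left(-17996\right)}{-3 + 36^{2} + 27 \cdot 36} = \frac{17996}{-3 + 1296 + 972} = \frac{17996}{2265}$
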